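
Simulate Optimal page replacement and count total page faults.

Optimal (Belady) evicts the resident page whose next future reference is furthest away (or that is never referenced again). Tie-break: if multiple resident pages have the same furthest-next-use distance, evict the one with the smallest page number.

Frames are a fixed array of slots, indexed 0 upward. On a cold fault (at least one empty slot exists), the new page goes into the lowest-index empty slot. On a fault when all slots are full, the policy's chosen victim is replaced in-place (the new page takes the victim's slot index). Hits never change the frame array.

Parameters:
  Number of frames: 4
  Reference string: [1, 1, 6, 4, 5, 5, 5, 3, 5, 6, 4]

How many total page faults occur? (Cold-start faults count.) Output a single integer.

Step 0: ref 1 → FAULT, frames=[1,-,-,-]
Step 1: ref 1 → HIT, frames=[1,-,-,-]
Step 2: ref 6 → FAULT, frames=[1,6,-,-]
Step 3: ref 4 → FAULT, frames=[1,6,4,-]
Step 4: ref 5 → FAULT, frames=[1,6,4,5]
Step 5: ref 5 → HIT, frames=[1,6,4,5]
Step 6: ref 5 → HIT, frames=[1,6,4,5]
Step 7: ref 3 → FAULT (evict 1), frames=[3,6,4,5]
Step 8: ref 5 → HIT, frames=[3,6,4,5]
Step 9: ref 6 → HIT, frames=[3,6,4,5]
Step 10: ref 4 → HIT, frames=[3,6,4,5]
Total faults: 5

Answer: 5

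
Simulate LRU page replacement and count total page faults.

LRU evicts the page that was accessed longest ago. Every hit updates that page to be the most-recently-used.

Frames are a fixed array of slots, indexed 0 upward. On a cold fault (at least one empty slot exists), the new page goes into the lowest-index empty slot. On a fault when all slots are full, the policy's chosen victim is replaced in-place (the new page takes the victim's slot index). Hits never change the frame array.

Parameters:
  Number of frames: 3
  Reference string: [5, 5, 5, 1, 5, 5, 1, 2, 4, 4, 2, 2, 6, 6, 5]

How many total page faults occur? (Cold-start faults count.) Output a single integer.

Step 0: ref 5 → FAULT, frames=[5,-,-]
Step 1: ref 5 → HIT, frames=[5,-,-]
Step 2: ref 5 → HIT, frames=[5,-,-]
Step 3: ref 1 → FAULT, frames=[5,1,-]
Step 4: ref 5 → HIT, frames=[5,1,-]
Step 5: ref 5 → HIT, frames=[5,1,-]
Step 6: ref 1 → HIT, frames=[5,1,-]
Step 7: ref 2 → FAULT, frames=[5,1,2]
Step 8: ref 4 → FAULT (evict 5), frames=[4,1,2]
Step 9: ref 4 → HIT, frames=[4,1,2]
Step 10: ref 2 → HIT, frames=[4,1,2]
Step 11: ref 2 → HIT, frames=[4,1,2]
Step 12: ref 6 → FAULT (evict 1), frames=[4,6,2]
Step 13: ref 6 → HIT, frames=[4,6,2]
Step 14: ref 5 → FAULT (evict 4), frames=[5,6,2]
Total faults: 6

Answer: 6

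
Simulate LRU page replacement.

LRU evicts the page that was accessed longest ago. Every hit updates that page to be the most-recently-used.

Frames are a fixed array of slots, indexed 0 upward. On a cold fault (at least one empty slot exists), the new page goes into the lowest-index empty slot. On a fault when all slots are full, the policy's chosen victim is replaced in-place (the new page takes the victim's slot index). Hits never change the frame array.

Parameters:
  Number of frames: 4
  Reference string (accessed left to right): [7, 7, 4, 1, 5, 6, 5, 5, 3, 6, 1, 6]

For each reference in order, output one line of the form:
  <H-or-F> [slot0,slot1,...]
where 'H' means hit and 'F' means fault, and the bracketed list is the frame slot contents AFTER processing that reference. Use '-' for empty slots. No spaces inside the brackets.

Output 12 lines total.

F [7,-,-,-]
H [7,-,-,-]
F [7,4,-,-]
F [7,4,1,-]
F [7,4,1,5]
F [6,4,1,5]
H [6,4,1,5]
H [6,4,1,5]
F [6,3,1,5]
H [6,3,1,5]
H [6,3,1,5]
H [6,3,1,5]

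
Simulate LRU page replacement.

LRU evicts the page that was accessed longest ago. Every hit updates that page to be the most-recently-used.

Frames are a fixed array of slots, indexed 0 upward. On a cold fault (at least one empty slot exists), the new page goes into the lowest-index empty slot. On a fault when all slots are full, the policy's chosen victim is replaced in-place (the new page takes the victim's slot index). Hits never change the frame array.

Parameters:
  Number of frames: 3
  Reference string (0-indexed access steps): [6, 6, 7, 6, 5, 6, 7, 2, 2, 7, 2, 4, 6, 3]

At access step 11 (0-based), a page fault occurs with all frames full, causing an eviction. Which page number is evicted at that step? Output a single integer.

Answer: 6

Derivation:
Step 0: ref 6 -> FAULT, frames=[6,-,-]
Step 1: ref 6 -> HIT, frames=[6,-,-]
Step 2: ref 7 -> FAULT, frames=[6,7,-]
Step 3: ref 6 -> HIT, frames=[6,7,-]
Step 4: ref 5 -> FAULT, frames=[6,7,5]
Step 5: ref 6 -> HIT, frames=[6,7,5]
Step 6: ref 7 -> HIT, frames=[6,7,5]
Step 7: ref 2 -> FAULT, evict 5, frames=[6,7,2]
Step 8: ref 2 -> HIT, frames=[6,7,2]
Step 9: ref 7 -> HIT, frames=[6,7,2]
Step 10: ref 2 -> HIT, frames=[6,7,2]
Step 11: ref 4 -> FAULT, evict 6, frames=[4,7,2]
At step 11: evicted page 6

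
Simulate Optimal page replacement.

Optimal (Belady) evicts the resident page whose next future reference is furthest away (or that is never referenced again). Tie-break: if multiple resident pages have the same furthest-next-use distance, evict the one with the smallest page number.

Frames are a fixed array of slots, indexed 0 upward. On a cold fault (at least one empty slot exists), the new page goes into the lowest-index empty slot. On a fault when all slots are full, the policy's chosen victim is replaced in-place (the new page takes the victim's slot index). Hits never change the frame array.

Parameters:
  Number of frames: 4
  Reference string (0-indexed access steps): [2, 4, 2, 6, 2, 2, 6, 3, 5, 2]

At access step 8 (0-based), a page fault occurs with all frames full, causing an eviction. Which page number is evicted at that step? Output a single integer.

Answer: 3

Derivation:
Step 0: ref 2 -> FAULT, frames=[2,-,-,-]
Step 1: ref 4 -> FAULT, frames=[2,4,-,-]
Step 2: ref 2 -> HIT, frames=[2,4,-,-]
Step 3: ref 6 -> FAULT, frames=[2,4,6,-]
Step 4: ref 2 -> HIT, frames=[2,4,6,-]
Step 5: ref 2 -> HIT, frames=[2,4,6,-]
Step 6: ref 6 -> HIT, frames=[2,4,6,-]
Step 7: ref 3 -> FAULT, frames=[2,4,6,3]
Step 8: ref 5 -> FAULT, evict 3, frames=[2,4,6,5]
At step 8: evicted page 3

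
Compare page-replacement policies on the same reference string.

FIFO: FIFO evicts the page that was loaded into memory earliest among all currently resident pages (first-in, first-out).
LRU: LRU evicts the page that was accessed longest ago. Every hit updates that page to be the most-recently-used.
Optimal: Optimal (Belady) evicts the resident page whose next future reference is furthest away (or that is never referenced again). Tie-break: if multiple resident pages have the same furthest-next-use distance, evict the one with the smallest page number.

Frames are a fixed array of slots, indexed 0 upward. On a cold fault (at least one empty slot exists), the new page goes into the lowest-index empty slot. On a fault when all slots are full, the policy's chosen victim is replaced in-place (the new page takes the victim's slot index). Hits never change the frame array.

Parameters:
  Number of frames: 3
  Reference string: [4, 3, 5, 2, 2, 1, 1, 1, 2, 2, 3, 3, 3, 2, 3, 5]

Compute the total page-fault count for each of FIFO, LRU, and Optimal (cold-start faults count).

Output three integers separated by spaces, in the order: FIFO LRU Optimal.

--- FIFO ---
  step 0: ref 4 -> FAULT, frames=[4,-,-] (faults so far: 1)
  step 1: ref 3 -> FAULT, frames=[4,3,-] (faults so far: 2)
  step 2: ref 5 -> FAULT, frames=[4,3,5] (faults so far: 3)
  step 3: ref 2 -> FAULT, evict 4, frames=[2,3,5] (faults so far: 4)
  step 4: ref 2 -> HIT, frames=[2,3,5] (faults so far: 4)
  step 5: ref 1 -> FAULT, evict 3, frames=[2,1,5] (faults so far: 5)
  step 6: ref 1 -> HIT, frames=[2,1,5] (faults so far: 5)
  step 7: ref 1 -> HIT, frames=[2,1,5] (faults so far: 5)
  step 8: ref 2 -> HIT, frames=[2,1,5] (faults so far: 5)
  step 9: ref 2 -> HIT, frames=[2,1,5] (faults so far: 5)
  step 10: ref 3 -> FAULT, evict 5, frames=[2,1,3] (faults so far: 6)
  step 11: ref 3 -> HIT, frames=[2,1,3] (faults so far: 6)
  step 12: ref 3 -> HIT, frames=[2,1,3] (faults so far: 6)
  step 13: ref 2 -> HIT, frames=[2,1,3] (faults so far: 6)
  step 14: ref 3 -> HIT, frames=[2,1,3] (faults so far: 6)
  step 15: ref 5 -> FAULT, evict 2, frames=[5,1,3] (faults so far: 7)
  FIFO total faults: 7
--- LRU ---
  step 0: ref 4 -> FAULT, frames=[4,-,-] (faults so far: 1)
  step 1: ref 3 -> FAULT, frames=[4,3,-] (faults so far: 2)
  step 2: ref 5 -> FAULT, frames=[4,3,5] (faults so far: 3)
  step 3: ref 2 -> FAULT, evict 4, frames=[2,3,5] (faults so far: 4)
  step 4: ref 2 -> HIT, frames=[2,3,5] (faults so far: 4)
  step 5: ref 1 -> FAULT, evict 3, frames=[2,1,5] (faults so far: 5)
  step 6: ref 1 -> HIT, frames=[2,1,5] (faults so far: 5)
  step 7: ref 1 -> HIT, frames=[2,1,5] (faults so far: 5)
  step 8: ref 2 -> HIT, frames=[2,1,5] (faults so far: 5)
  step 9: ref 2 -> HIT, frames=[2,1,5] (faults so far: 5)
  step 10: ref 3 -> FAULT, evict 5, frames=[2,1,3] (faults so far: 6)
  step 11: ref 3 -> HIT, frames=[2,1,3] (faults so far: 6)
  step 12: ref 3 -> HIT, frames=[2,1,3] (faults so far: 6)
  step 13: ref 2 -> HIT, frames=[2,1,3] (faults so far: 6)
  step 14: ref 3 -> HIT, frames=[2,1,3] (faults so far: 6)
  step 15: ref 5 -> FAULT, evict 1, frames=[2,5,3] (faults so far: 7)
  LRU total faults: 7
--- Optimal ---
  step 0: ref 4 -> FAULT, frames=[4,-,-] (faults so far: 1)
  step 1: ref 3 -> FAULT, frames=[4,3,-] (faults so far: 2)
  step 2: ref 5 -> FAULT, frames=[4,3,5] (faults so far: 3)
  step 3: ref 2 -> FAULT, evict 4, frames=[2,3,5] (faults so far: 4)
  step 4: ref 2 -> HIT, frames=[2,3,5] (faults so far: 4)
  step 5: ref 1 -> FAULT, evict 5, frames=[2,3,1] (faults so far: 5)
  step 6: ref 1 -> HIT, frames=[2,3,1] (faults so far: 5)
  step 7: ref 1 -> HIT, frames=[2,3,1] (faults so far: 5)
  step 8: ref 2 -> HIT, frames=[2,3,1] (faults so far: 5)
  step 9: ref 2 -> HIT, frames=[2,3,1] (faults so far: 5)
  step 10: ref 3 -> HIT, frames=[2,3,1] (faults so far: 5)
  step 11: ref 3 -> HIT, frames=[2,3,1] (faults so far: 5)
  step 12: ref 3 -> HIT, frames=[2,3,1] (faults so far: 5)
  step 13: ref 2 -> HIT, frames=[2,3,1] (faults so far: 5)
  step 14: ref 3 -> HIT, frames=[2,3,1] (faults so far: 5)
  step 15: ref 5 -> FAULT, evict 1, frames=[2,3,5] (faults so far: 6)
  Optimal total faults: 6

Answer: 7 7 6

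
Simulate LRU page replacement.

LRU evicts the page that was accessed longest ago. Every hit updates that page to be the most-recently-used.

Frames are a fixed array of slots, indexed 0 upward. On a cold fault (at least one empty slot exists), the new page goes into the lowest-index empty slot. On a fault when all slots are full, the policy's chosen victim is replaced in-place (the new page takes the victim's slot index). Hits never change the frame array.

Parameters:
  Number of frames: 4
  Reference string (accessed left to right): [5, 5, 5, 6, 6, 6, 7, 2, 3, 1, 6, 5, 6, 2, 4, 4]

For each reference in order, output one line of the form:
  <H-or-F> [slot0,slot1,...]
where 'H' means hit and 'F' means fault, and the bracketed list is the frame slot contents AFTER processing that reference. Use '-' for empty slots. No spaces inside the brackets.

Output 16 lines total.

F [5,-,-,-]
H [5,-,-,-]
H [5,-,-,-]
F [5,6,-,-]
H [5,6,-,-]
H [5,6,-,-]
F [5,6,7,-]
F [5,6,7,2]
F [3,6,7,2]
F [3,1,7,2]
F [3,1,6,2]
F [3,1,6,5]
H [3,1,6,5]
F [2,1,6,5]
F [2,4,6,5]
H [2,4,6,5]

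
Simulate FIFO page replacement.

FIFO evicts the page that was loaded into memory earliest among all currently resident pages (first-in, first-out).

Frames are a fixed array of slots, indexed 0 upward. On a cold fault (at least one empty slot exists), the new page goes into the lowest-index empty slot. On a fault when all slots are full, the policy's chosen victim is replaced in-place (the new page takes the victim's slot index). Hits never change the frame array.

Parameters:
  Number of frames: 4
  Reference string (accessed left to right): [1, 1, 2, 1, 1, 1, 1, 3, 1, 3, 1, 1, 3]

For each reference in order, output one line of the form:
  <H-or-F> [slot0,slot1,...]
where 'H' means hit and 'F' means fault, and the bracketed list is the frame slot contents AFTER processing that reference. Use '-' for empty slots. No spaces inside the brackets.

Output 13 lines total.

F [1,-,-,-]
H [1,-,-,-]
F [1,2,-,-]
H [1,2,-,-]
H [1,2,-,-]
H [1,2,-,-]
H [1,2,-,-]
F [1,2,3,-]
H [1,2,3,-]
H [1,2,3,-]
H [1,2,3,-]
H [1,2,3,-]
H [1,2,3,-]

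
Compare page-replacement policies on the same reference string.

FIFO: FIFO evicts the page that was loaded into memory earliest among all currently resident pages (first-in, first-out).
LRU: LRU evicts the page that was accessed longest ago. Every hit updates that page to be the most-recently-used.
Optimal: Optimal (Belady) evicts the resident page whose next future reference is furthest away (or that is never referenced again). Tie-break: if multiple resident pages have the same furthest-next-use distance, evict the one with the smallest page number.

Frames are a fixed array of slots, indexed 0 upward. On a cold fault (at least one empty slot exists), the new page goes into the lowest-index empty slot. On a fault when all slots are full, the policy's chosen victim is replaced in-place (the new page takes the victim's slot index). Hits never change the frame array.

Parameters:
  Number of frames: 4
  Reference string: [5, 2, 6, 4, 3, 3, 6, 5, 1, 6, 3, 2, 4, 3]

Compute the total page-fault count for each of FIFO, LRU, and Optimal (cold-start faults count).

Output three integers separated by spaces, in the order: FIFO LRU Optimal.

--- FIFO ---
  step 0: ref 5 -> FAULT, frames=[5,-,-,-] (faults so far: 1)
  step 1: ref 2 -> FAULT, frames=[5,2,-,-] (faults so far: 2)
  step 2: ref 6 -> FAULT, frames=[5,2,6,-] (faults so far: 3)
  step 3: ref 4 -> FAULT, frames=[5,2,6,4] (faults so far: 4)
  step 4: ref 3 -> FAULT, evict 5, frames=[3,2,6,4] (faults so far: 5)
  step 5: ref 3 -> HIT, frames=[3,2,6,4] (faults so far: 5)
  step 6: ref 6 -> HIT, frames=[3,2,6,4] (faults so far: 5)
  step 7: ref 5 -> FAULT, evict 2, frames=[3,5,6,4] (faults so far: 6)
  step 8: ref 1 -> FAULT, evict 6, frames=[3,5,1,4] (faults so far: 7)
  step 9: ref 6 -> FAULT, evict 4, frames=[3,5,1,6] (faults so far: 8)
  step 10: ref 3 -> HIT, frames=[3,5,1,6] (faults so far: 8)
  step 11: ref 2 -> FAULT, evict 3, frames=[2,5,1,6] (faults so far: 9)
  step 12: ref 4 -> FAULT, evict 5, frames=[2,4,1,6] (faults so far: 10)
  step 13: ref 3 -> FAULT, evict 1, frames=[2,4,3,6] (faults so far: 11)
  FIFO total faults: 11
--- LRU ---
  step 0: ref 5 -> FAULT, frames=[5,-,-,-] (faults so far: 1)
  step 1: ref 2 -> FAULT, frames=[5,2,-,-] (faults so far: 2)
  step 2: ref 6 -> FAULT, frames=[5,2,6,-] (faults so far: 3)
  step 3: ref 4 -> FAULT, frames=[5,2,6,4] (faults so far: 4)
  step 4: ref 3 -> FAULT, evict 5, frames=[3,2,6,4] (faults so far: 5)
  step 5: ref 3 -> HIT, frames=[3,2,6,4] (faults so far: 5)
  step 6: ref 6 -> HIT, frames=[3,2,6,4] (faults so far: 5)
  step 7: ref 5 -> FAULT, evict 2, frames=[3,5,6,4] (faults so far: 6)
  step 8: ref 1 -> FAULT, evict 4, frames=[3,5,6,1] (faults so far: 7)
  step 9: ref 6 -> HIT, frames=[3,5,6,1] (faults so far: 7)
  step 10: ref 3 -> HIT, frames=[3,5,6,1] (faults so far: 7)
  step 11: ref 2 -> FAULT, evict 5, frames=[3,2,6,1] (faults so far: 8)
  step 12: ref 4 -> FAULT, evict 1, frames=[3,2,6,4] (faults so far: 9)
  step 13: ref 3 -> HIT, frames=[3,2,6,4] (faults so far: 9)
  LRU total faults: 9
--- Optimal ---
  step 0: ref 5 -> FAULT, frames=[5,-,-,-] (faults so far: 1)
  step 1: ref 2 -> FAULT, frames=[5,2,-,-] (faults so far: 2)
  step 2: ref 6 -> FAULT, frames=[5,2,6,-] (faults so far: 3)
  step 3: ref 4 -> FAULT, frames=[5,2,6,4] (faults so far: 4)
  step 4: ref 3 -> FAULT, evict 4, frames=[5,2,6,3] (faults so far: 5)
  step 5: ref 3 -> HIT, frames=[5,2,6,3] (faults so far: 5)
  step 6: ref 6 -> HIT, frames=[5,2,6,3] (faults so far: 5)
  step 7: ref 5 -> HIT, frames=[5,2,6,3] (faults so far: 5)
  step 8: ref 1 -> FAULT, evict 5, frames=[1,2,6,3] (faults so far: 6)
  step 9: ref 6 -> HIT, frames=[1,2,6,3] (faults so far: 6)
  step 10: ref 3 -> HIT, frames=[1,2,6,3] (faults so far: 6)
  step 11: ref 2 -> HIT, frames=[1,2,6,3] (faults so far: 6)
  step 12: ref 4 -> FAULT, evict 1, frames=[4,2,6,3] (faults so far: 7)
  step 13: ref 3 -> HIT, frames=[4,2,6,3] (faults so far: 7)
  Optimal total faults: 7

Answer: 11 9 7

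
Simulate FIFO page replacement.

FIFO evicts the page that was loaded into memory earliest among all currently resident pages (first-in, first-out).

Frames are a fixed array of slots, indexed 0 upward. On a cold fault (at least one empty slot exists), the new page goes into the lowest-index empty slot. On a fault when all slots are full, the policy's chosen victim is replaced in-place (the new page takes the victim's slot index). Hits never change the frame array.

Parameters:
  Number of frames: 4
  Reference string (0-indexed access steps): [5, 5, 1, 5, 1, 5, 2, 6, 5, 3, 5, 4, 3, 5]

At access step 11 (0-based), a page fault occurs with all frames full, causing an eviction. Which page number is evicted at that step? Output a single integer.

Step 0: ref 5 -> FAULT, frames=[5,-,-,-]
Step 1: ref 5 -> HIT, frames=[5,-,-,-]
Step 2: ref 1 -> FAULT, frames=[5,1,-,-]
Step 3: ref 5 -> HIT, frames=[5,1,-,-]
Step 4: ref 1 -> HIT, frames=[5,1,-,-]
Step 5: ref 5 -> HIT, frames=[5,1,-,-]
Step 6: ref 2 -> FAULT, frames=[5,1,2,-]
Step 7: ref 6 -> FAULT, frames=[5,1,2,6]
Step 8: ref 5 -> HIT, frames=[5,1,2,6]
Step 9: ref 3 -> FAULT, evict 5, frames=[3,1,2,6]
Step 10: ref 5 -> FAULT, evict 1, frames=[3,5,2,6]
Step 11: ref 4 -> FAULT, evict 2, frames=[3,5,4,6]
At step 11: evicted page 2

Answer: 2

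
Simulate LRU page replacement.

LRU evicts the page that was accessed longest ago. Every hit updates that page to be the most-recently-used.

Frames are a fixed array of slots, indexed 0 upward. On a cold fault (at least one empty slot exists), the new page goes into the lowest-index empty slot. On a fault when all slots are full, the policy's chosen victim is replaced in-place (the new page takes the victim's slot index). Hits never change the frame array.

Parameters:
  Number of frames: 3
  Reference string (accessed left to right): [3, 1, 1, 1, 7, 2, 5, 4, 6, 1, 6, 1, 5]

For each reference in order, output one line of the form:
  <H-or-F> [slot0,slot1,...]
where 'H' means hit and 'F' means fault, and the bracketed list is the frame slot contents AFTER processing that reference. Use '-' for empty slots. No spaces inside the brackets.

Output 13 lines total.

F [3,-,-]
F [3,1,-]
H [3,1,-]
H [3,1,-]
F [3,1,7]
F [2,1,7]
F [2,5,7]
F [2,5,4]
F [6,5,4]
F [6,1,4]
H [6,1,4]
H [6,1,4]
F [6,1,5]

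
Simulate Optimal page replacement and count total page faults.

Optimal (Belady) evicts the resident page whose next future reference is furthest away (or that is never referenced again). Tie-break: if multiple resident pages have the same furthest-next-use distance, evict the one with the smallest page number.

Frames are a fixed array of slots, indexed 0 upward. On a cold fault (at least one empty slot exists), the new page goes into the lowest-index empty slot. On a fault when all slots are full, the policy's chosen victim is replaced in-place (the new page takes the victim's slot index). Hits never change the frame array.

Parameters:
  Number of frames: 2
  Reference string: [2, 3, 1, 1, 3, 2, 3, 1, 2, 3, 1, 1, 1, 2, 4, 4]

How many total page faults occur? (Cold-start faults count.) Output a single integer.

Step 0: ref 2 → FAULT, frames=[2,-]
Step 1: ref 3 → FAULT, frames=[2,3]
Step 2: ref 1 → FAULT (evict 2), frames=[1,3]
Step 3: ref 1 → HIT, frames=[1,3]
Step 4: ref 3 → HIT, frames=[1,3]
Step 5: ref 2 → FAULT (evict 1), frames=[2,3]
Step 6: ref 3 → HIT, frames=[2,3]
Step 7: ref 1 → FAULT (evict 3), frames=[2,1]
Step 8: ref 2 → HIT, frames=[2,1]
Step 9: ref 3 → FAULT (evict 2), frames=[3,1]
Step 10: ref 1 → HIT, frames=[3,1]
Step 11: ref 1 → HIT, frames=[3,1]
Step 12: ref 1 → HIT, frames=[3,1]
Step 13: ref 2 → FAULT (evict 1), frames=[3,2]
Step 14: ref 4 → FAULT (evict 2), frames=[3,4]
Step 15: ref 4 → HIT, frames=[3,4]
Total faults: 8

Answer: 8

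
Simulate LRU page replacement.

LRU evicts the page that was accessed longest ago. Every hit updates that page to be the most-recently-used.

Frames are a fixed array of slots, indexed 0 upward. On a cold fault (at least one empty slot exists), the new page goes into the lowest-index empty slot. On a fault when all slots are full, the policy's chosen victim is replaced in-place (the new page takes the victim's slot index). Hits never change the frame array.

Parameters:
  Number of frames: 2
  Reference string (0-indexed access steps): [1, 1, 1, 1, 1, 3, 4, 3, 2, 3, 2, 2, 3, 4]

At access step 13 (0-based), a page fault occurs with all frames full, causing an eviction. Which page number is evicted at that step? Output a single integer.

Answer: 2

Derivation:
Step 0: ref 1 -> FAULT, frames=[1,-]
Step 1: ref 1 -> HIT, frames=[1,-]
Step 2: ref 1 -> HIT, frames=[1,-]
Step 3: ref 1 -> HIT, frames=[1,-]
Step 4: ref 1 -> HIT, frames=[1,-]
Step 5: ref 3 -> FAULT, frames=[1,3]
Step 6: ref 4 -> FAULT, evict 1, frames=[4,3]
Step 7: ref 3 -> HIT, frames=[4,3]
Step 8: ref 2 -> FAULT, evict 4, frames=[2,3]
Step 9: ref 3 -> HIT, frames=[2,3]
Step 10: ref 2 -> HIT, frames=[2,3]
Step 11: ref 2 -> HIT, frames=[2,3]
Step 12: ref 3 -> HIT, frames=[2,3]
Step 13: ref 4 -> FAULT, evict 2, frames=[4,3]
At step 13: evicted page 2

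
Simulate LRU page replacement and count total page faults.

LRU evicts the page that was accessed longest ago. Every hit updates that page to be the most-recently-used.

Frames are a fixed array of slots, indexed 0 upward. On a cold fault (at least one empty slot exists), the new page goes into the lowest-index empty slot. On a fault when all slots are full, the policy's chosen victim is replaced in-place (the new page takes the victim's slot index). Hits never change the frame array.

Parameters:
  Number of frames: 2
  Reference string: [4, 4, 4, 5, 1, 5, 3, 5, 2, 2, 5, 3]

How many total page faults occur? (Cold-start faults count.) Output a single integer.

Answer: 6

Derivation:
Step 0: ref 4 → FAULT, frames=[4,-]
Step 1: ref 4 → HIT, frames=[4,-]
Step 2: ref 4 → HIT, frames=[4,-]
Step 3: ref 5 → FAULT, frames=[4,5]
Step 4: ref 1 → FAULT (evict 4), frames=[1,5]
Step 5: ref 5 → HIT, frames=[1,5]
Step 6: ref 3 → FAULT (evict 1), frames=[3,5]
Step 7: ref 5 → HIT, frames=[3,5]
Step 8: ref 2 → FAULT (evict 3), frames=[2,5]
Step 9: ref 2 → HIT, frames=[2,5]
Step 10: ref 5 → HIT, frames=[2,5]
Step 11: ref 3 → FAULT (evict 2), frames=[3,5]
Total faults: 6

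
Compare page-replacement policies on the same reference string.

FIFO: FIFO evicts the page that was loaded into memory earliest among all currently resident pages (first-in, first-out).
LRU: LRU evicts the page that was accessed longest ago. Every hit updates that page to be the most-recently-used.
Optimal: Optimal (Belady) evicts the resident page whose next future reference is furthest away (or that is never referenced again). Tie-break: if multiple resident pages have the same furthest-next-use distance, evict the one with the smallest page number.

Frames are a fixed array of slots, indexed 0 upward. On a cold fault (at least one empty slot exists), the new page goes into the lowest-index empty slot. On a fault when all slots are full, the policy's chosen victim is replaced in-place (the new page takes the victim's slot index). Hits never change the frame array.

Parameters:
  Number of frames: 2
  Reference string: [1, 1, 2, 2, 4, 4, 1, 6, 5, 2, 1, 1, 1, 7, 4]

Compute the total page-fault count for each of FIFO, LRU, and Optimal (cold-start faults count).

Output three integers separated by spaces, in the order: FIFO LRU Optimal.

Answer: 10 10 8

Derivation:
--- FIFO ---
  step 0: ref 1 -> FAULT, frames=[1,-] (faults so far: 1)
  step 1: ref 1 -> HIT, frames=[1,-] (faults so far: 1)
  step 2: ref 2 -> FAULT, frames=[1,2] (faults so far: 2)
  step 3: ref 2 -> HIT, frames=[1,2] (faults so far: 2)
  step 4: ref 4 -> FAULT, evict 1, frames=[4,2] (faults so far: 3)
  step 5: ref 4 -> HIT, frames=[4,2] (faults so far: 3)
  step 6: ref 1 -> FAULT, evict 2, frames=[4,1] (faults so far: 4)
  step 7: ref 6 -> FAULT, evict 4, frames=[6,1] (faults so far: 5)
  step 8: ref 5 -> FAULT, evict 1, frames=[6,5] (faults so far: 6)
  step 9: ref 2 -> FAULT, evict 6, frames=[2,5] (faults so far: 7)
  step 10: ref 1 -> FAULT, evict 5, frames=[2,1] (faults so far: 8)
  step 11: ref 1 -> HIT, frames=[2,1] (faults so far: 8)
  step 12: ref 1 -> HIT, frames=[2,1] (faults so far: 8)
  step 13: ref 7 -> FAULT, evict 2, frames=[7,1] (faults so far: 9)
  step 14: ref 4 -> FAULT, evict 1, frames=[7,4] (faults so far: 10)
  FIFO total faults: 10
--- LRU ---
  step 0: ref 1 -> FAULT, frames=[1,-] (faults so far: 1)
  step 1: ref 1 -> HIT, frames=[1,-] (faults so far: 1)
  step 2: ref 2 -> FAULT, frames=[1,2] (faults so far: 2)
  step 3: ref 2 -> HIT, frames=[1,2] (faults so far: 2)
  step 4: ref 4 -> FAULT, evict 1, frames=[4,2] (faults so far: 3)
  step 5: ref 4 -> HIT, frames=[4,2] (faults so far: 3)
  step 6: ref 1 -> FAULT, evict 2, frames=[4,1] (faults so far: 4)
  step 7: ref 6 -> FAULT, evict 4, frames=[6,1] (faults so far: 5)
  step 8: ref 5 -> FAULT, evict 1, frames=[6,5] (faults so far: 6)
  step 9: ref 2 -> FAULT, evict 6, frames=[2,5] (faults so far: 7)
  step 10: ref 1 -> FAULT, evict 5, frames=[2,1] (faults so far: 8)
  step 11: ref 1 -> HIT, frames=[2,1] (faults so far: 8)
  step 12: ref 1 -> HIT, frames=[2,1] (faults so far: 8)
  step 13: ref 7 -> FAULT, evict 2, frames=[7,1] (faults so far: 9)
  step 14: ref 4 -> FAULT, evict 1, frames=[7,4] (faults so far: 10)
  LRU total faults: 10
--- Optimal ---
  step 0: ref 1 -> FAULT, frames=[1,-] (faults so far: 1)
  step 1: ref 1 -> HIT, frames=[1,-] (faults so far: 1)
  step 2: ref 2 -> FAULT, frames=[1,2] (faults so far: 2)
  step 3: ref 2 -> HIT, frames=[1,2] (faults so far: 2)
  step 4: ref 4 -> FAULT, evict 2, frames=[1,4] (faults so far: 3)
  step 5: ref 4 -> HIT, frames=[1,4] (faults so far: 3)
  step 6: ref 1 -> HIT, frames=[1,4] (faults so far: 3)
  step 7: ref 6 -> FAULT, evict 4, frames=[1,6] (faults so far: 4)
  step 8: ref 5 -> FAULT, evict 6, frames=[1,5] (faults so far: 5)
  step 9: ref 2 -> FAULT, evict 5, frames=[1,2] (faults so far: 6)
  step 10: ref 1 -> HIT, frames=[1,2] (faults so far: 6)
  step 11: ref 1 -> HIT, frames=[1,2] (faults so far: 6)
  step 12: ref 1 -> HIT, frames=[1,2] (faults so far: 6)
  step 13: ref 7 -> FAULT, evict 1, frames=[7,2] (faults so far: 7)
  step 14: ref 4 -> FAULT, evict 2, frames=[7,4] (faults so far: 8)
  Optimal total faults: 8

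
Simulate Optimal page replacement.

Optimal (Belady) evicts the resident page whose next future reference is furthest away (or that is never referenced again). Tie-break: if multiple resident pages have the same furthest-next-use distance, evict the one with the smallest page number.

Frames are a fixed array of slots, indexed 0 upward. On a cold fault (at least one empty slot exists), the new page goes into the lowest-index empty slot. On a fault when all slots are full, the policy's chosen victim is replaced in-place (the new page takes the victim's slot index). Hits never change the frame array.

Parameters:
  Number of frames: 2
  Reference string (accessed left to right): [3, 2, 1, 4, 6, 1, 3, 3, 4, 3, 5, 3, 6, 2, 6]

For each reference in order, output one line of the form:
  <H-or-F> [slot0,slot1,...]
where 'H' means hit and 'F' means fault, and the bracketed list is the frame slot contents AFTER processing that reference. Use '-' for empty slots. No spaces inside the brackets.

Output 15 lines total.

F [3,-]
F [3,2]
F [3,1]
F [4,1]
F [6,1]
H [6,1]
F [6,3]
H [6,3]
F [4,3]
H [4,3]
F [5,3]
H [5,3]
F [5,6]
F [2,6]
H [2,6]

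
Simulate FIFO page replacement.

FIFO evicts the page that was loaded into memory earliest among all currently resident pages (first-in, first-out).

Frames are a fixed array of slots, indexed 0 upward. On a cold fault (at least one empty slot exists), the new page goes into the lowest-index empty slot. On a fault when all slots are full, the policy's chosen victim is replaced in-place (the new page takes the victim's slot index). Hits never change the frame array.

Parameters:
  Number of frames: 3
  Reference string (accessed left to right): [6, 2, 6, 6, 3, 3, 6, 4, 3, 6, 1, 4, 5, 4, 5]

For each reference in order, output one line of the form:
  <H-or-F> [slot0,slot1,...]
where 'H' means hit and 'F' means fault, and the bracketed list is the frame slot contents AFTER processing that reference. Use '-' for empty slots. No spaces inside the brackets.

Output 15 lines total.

F [6,-,-]
F [6,2,-]
H [6,2,-]
H [6,2,-]
F [6,2,3]
H [6,2,3]
H [6,2,3]
F [4,2,3]
H [4,2,3]
F [4,6,3]
F [4,6,1]
H [4,6,1]
F [5,6,1]
F [5,4,1]
H [5,4,1]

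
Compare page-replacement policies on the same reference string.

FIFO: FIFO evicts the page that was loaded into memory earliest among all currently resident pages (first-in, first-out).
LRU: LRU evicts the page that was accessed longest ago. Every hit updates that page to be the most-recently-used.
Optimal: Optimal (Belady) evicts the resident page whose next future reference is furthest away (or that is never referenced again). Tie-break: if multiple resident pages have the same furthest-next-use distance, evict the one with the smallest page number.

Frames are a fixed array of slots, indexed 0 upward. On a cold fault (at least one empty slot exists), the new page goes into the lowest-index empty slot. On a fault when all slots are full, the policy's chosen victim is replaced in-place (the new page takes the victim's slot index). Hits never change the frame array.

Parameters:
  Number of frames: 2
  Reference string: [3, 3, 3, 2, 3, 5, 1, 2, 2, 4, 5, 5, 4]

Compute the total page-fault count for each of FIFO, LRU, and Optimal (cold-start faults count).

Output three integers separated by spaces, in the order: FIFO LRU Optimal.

--- FIFO ---
  step 0: ref 3 -> FAULT, frames=[3,-] (faults so far: 1)
  step 1: ref 3 -> HIT, frames=[3,-] (faults so far: 1)
  step 2: ref 3 -> HIT, frames=[3,-] (faults so far: 1)
  step 3: ref 2 -> FAULT, frames=[3,2] (faults so far: 2)
  step 4: ref 3 -> HIT, frames=[3,2] (faults so far: 2)
  step 5: ref 5 -> FAULT, evict 3, frames=[5,2] (faults so far: 3)
  step 6: ref 1 -> FAULT, evict 2, frames=[5,1] (faults so far: 4)
  step 7: ref 2 -> FAULT, evict 5, frames=[2,1] (faults so far: 5)
  step 8: ref 2 -> HIT, frames=[2,1] (faults so far: 5)
  step 9: ref 4 -> FAULT, evict 1, frames=[2,4] (faults so far: 6)
  step 10: ref 5 -> FAULT, evict 2, frames=[5,4] (faults so far: 7)
  step 11: ref 5 -> HIT, frames=[5,4] (faults so far: 7)
  step 12: ref 4 -> HIT, frames=[5,4] (faults so far: 7)
  FIFO total faults: 7
--- LRU ---
  step 0: ref 3 -> FAULT, frames=[3,-] (faults so far: 1)
  step 1: ref 3 -> HIT, frames=[3,-] (faults so far: 1)
  step 2: ref 3 -> HIT, frames=[3,-] (faults so far: 1)
  step 3: ref 2 -> FAULT, frames=[3,2] (faults so far: 2)
  step 4: ref 3 -> HIT, frames=[3,2] (faults so far: 2)
  step 5: ref 5 -> FAULT, evict 2, frames=[3,5] (faults so far: 3)
  step 6: ref 1 -> FAULT, evict 3, frames=[1,5] (faults so far: 4)
  step 7: ref 2 -> FAULT, evict 5, frames=[1,2] (faults so far: 5)
  step 8: ref 2 -> HIT, frames=[1,2] (faults so far: 5)
  step 9: ref 4 -> FAULT, evict 1, frames=[4,2] (faults so far: 6)
  step 10: ref 5 -> FAULT, evict 2, frames=[4,5] (faults so far: 7)
  step 11: ref 5 -> HIT, frames=[4,5] (faults so far: 7)
  step 12: ref 4 -> HIT, frames=[4,5] (faults so far: 7)
  LRU total faults: 7
--- Optimal ---
  step 0: ref 3 -> FAULT, frames=[3,-] (faults so far: 1)
  step 1: ref 3 -> HIT, frames=[3,-] (faults so far: 1)
  step 2: ref 3 -> HIT, frames=[3,-] (faults so far: 1)
  step 3: ref 2 -> FAULT, frames=[3,2] (faults so far: 2)
  step 4: ref 3 -> HIT, frames=[3,2] (faults so far: 2)
  step 5: ref 5 -> FAULT, evict 3, frames=[5,2] (faults so far: 3)
  step 6: ref 1 -> FAULT, evict 5, frames=[1,2] (faults so far: 4)
  step 7: ref 2 -> HIT, frames=[1,2] (faults so far: 4)
  step 8: ref 2 -> HIT, frames=[1,2] (faults so far: 4)
  step 9: ref 4 -> FAULT, evict 1, frames=[4,2] (faults so far: 5)
  step 10: ref 5 -> FAULT, evict 2, frames=[4,5] (faults so far: 6)
  step 11: ref 5 -> HIT, frames=[4,5] (faults so far: 6)
  step 12: ref 4 -> HIT, frames=[4,5] (faults so far: 6)
  Optimal total faults: 6

Answer: 7 7 6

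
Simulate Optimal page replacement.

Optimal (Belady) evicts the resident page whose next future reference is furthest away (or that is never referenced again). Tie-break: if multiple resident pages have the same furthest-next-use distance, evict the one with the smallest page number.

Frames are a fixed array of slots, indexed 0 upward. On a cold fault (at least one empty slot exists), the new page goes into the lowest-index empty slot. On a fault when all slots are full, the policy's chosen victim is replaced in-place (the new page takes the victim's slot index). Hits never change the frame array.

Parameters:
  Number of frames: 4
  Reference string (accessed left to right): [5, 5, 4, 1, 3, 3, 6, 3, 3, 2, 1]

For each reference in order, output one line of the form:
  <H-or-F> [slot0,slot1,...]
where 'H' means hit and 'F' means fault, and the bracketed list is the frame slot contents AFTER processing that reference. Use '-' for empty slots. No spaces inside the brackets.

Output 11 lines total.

F [5,-,-,-]
H [5,-,-,-]
F [5,4,-,-]
F [5,4,1,-]
F [5,4,1,3]
H [5,4,1,3]
F [5,6,1,3]
H [5,6,1,3]
H [5,6,1,3]
F [5,6,1,2]
H [5,6,1,2]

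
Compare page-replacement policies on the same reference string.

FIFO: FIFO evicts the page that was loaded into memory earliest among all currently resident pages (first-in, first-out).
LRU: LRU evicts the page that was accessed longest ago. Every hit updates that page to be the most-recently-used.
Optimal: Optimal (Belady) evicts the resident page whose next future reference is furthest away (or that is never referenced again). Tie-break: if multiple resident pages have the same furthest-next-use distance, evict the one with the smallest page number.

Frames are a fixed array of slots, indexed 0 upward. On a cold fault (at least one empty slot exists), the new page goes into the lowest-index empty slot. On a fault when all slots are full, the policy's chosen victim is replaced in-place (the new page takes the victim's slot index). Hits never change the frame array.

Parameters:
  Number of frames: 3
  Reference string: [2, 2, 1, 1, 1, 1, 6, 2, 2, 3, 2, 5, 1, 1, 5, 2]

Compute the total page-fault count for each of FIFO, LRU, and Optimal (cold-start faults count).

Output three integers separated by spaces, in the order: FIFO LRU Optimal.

--- FIFO ---
  step 0: ref 2 -> FAULT, frames=[2,-,-] (faults so far: 1)
  step 1: ref 2 -> HIT, frames=[2,-,-] (faults so far: 1)
  step 2: ref 1 -> FAULT, frames=[2,1,-] (faults so far: 2)
  step 3: ref 1 -> HIT, frames=[2,1,-] (faults so far: 2)
  step 4: ref 1 -> HIT, frames=[2,1,-] (faults so far: 2)
  step 5: ref 1 -> HIT, frames=[2,1,-] (faults so far: 2)
  step 6: ref 6 -> FAULT, frames=[2,1,6] (faults so far: 3)
  step 7: ref 2 -> HIT, frames=[2,1,6] (faults so far: 3)
  step 8: ref 2 -> HIT, frames=[2,1,6] (faults so far: 3)
  step 9: ref 3 -> FAULT, evict 2, frames=[3,1,6] (faults so far: 4)
  step 10: ref 2 -> FAULT, evict 1, frames=[3,2,6] (faults so far: 5)
  step 11: ref 5 -> FAULT, evict 6, frames=[3,2,5] (faults so far: 6)
  step 12: ref 1 -> FAULT, evict 3, frames=[1,2,5] (faults so far: 7)
  step 13: ref 1 -> HIT, frames=[1,2,5] (faults so far: 7)
  step 14: ref 5 -> HIT, frames=[1,2,5] (faults so far: 7)
  step 15: ref 2 -> HIT, frames=[1,2,5] (faults so far: 7)
  FIFO total faults: 7
--- LRU ---
  step 0: ref 2 -> FAULT, frames=[2,-,-] (faults so far: 1)
  step 1: ref 2 -> HIT, frames=[2,-,-] (faults so far: 1)
  step 2: ref 1 -> FAULT, frames=[2,1,-] (faults so far: 2)
  step 3: ref 1 -> HIT, frames=[2,1,-] (faults so far: 2)
  step 4: ref 1 -> HIT, frames=[2,1,-] (faults so far: 2)
  step 5: ref 1 -> HIT, frames=[2,1,-] (faults so far: 2)
  step 6: ref 6 -> FAULT, frames=[2,1,6] (faults so far: 3)
  step 7: ref 2 -> HIT, frames=[2,1,6] (faults so far: 3)
  step 8: ref 2 -> HIT, frames=[2,1,6] (faults so far: 3)
  step 9: ref 3 -> FAULT, evict 1, frames=[2,3,6] (faults so far: 4)
  step 10: ref 2 -> HIT, frames=[2,3,6] (faults so far: 4)
  step 11: ref 5 -> FAULT, evict 6, frames=[2,3,5] (faults so far: 5)
  step 12: ref 1 -> FAULT, evict 3, frames=[2,1,5] (faults so far: 6)
  step 13: ref 1 -> HIT, frames=[2,1,5] (faults so far: 6)
  step 14: ref 5 -> HIT, frames=[2,1,5] (faults so far: 6)
  step 15: ref 2 -> HIT, frames=[2,1,5] (faults so far: 6)
  LRU total faults: 6
--- Optimal ---
  step 0: ref 2 -> FAULT, frames=[2,-,-] (faults so far: 1)
  step 1: ref 2 -> HIT, frames=[2,-,-] (faults so far: 1)
  step 2: ref 1 -> FAULT, frames=[2,1,-] (faults so far: 2)
  step 3: ref 1 -> HIT, frames=[2,1,-] (faults so far: 2)
  step 4: ref 1 -> HIT, frames=[2,1,-] (faults so far: 2)
  step 5: ref 1 -> HIT, frames=[2,1,-] (faults so far: 2)
  step 6: ref 6 -> FAULT, frames=[2,1,6] (faults so far: 3)
  step 7: ref 2 -> HIT, frames=[2,1,6] (faults so far: 3)
  step 8: ref 2 -> HIT, frames=[2,1,6] (faults so far: 3)
  step 9: ref 3 -> FAULT, evict 6, frames=[2,1,3] (faults so far: 4)
  step 10: ref 2 -> HIT, frames=[2,1,3] (faults so far: 4)
  step 11: ref 5 -> FAULT, evict 3, frames=[2,1,5] (faults so far: 5)
  step 12: ref 1 -> HIT, frames=[2,1,5] (faults so far: 5)
  step 13: ref 1 -> HIT, frames=[2,1,5] (faults so far: 5)
  step 14: ref 5 -> HIT, frames=[2,1,5] (faults so far: 5)
  step 15: ref 2 -> HIT, frames=[2,1,5] (faults so far: 5)
  Optimal total faults: 5

Answer: 7 6 5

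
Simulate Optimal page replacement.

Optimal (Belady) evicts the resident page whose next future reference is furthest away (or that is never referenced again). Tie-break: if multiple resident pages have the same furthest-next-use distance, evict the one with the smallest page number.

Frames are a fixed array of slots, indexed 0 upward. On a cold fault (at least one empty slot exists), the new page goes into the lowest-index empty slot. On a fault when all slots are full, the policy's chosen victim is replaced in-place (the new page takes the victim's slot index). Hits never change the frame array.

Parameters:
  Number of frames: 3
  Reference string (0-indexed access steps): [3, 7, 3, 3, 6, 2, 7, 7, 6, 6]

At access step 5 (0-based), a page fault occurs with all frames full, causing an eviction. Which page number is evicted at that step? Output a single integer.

Step 0: ref 3 -> FAULT, frames=[3,-,-]
Step 1: ref 7 -> FAULT, frames=[3,7,-]
Step 2: ref 3 -> HIT, frames=[3,7,-]
Step 3: ref 3 -> HIT, frames=[3,7,-]
Step 4: ref 6 -> FAULT, frames=[3,7,6]
Step 5: ref 2 -> FAULT, evict 3, frames=[2,7,6]
At step 5: evicted page 3

Answer: 3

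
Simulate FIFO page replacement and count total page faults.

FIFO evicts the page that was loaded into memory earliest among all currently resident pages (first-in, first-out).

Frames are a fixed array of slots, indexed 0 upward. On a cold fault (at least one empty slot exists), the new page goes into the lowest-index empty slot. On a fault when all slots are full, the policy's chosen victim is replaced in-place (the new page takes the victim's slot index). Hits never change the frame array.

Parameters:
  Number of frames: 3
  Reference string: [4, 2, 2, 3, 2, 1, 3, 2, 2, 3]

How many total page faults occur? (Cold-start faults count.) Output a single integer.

Step 0: ref 4 → FAULT, frames=[4,-,-]
Step 1: ref 2 → FAULT, frames=[4,2,-]
Step 2: ref 2 → HIT, frames=[4,2,-]
Step 3: ref 3 → FAULT, frames=[4,2,3]
Step 4: ref 2 → HIT, frames=[4,2,3]
Step 5: ref 1 → FAULT (evict 4), frames=[1,2,3]
Step 6: ref 3 → HIT, frames=[1,2,3]
Step 7: ref 2 → HIT, frames=[1,2,3]
Step 8: ref 2 → HIT, frames=[1,2,3]
Step 9: ref 3 → HIT, frames=[1,2,3]
Total faults: 4

Answer: 4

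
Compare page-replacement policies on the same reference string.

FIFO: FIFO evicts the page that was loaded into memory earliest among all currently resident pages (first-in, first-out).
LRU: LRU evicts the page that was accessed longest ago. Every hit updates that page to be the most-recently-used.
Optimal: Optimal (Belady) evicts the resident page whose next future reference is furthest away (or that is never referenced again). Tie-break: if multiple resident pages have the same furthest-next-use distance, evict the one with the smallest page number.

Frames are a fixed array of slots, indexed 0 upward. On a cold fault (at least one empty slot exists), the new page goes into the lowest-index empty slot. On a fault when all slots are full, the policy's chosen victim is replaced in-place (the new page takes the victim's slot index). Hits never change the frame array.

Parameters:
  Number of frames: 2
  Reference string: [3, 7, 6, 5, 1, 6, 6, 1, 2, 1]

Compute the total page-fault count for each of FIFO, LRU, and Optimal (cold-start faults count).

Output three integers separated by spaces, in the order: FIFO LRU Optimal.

Answer: 8 7 6

Derivation:
--- FIFO ---
  step 0: ref 3 -> FAULT, frames=[3,-] (faults so far: 1)
  step 1: ref 7 -> FAULT, frames=[3,7] (faults so far: 2)
  step 2: ref 6 -> FAULT, evict 3, frames=[6,7] (faults so far: 3)
  step 3: ref 5 -> FAULT, evict 7, frames=[6,5] (faults so far: 4)
  step 4: ref 1 -> FAULT, evict 6, frames=[1,5] (faults so far: 5)
  step 5: ref 6 -> FAULT, evict 5, frames=[1,6] (faults so far: 6)
  step 6: ref 6 -> HIT, frames=[1,6] (faults so far: 6)
  step 7: ref 1 -> HIT, frames=[1,6] (faults so far: 6)
  step 8: ref 2 -> FAULT, evict 1, frames=[2,6] (faults so far: 7)
  step 9: ref 1 -> FAULT, evict 6, frames=[2,1] (faults so far: 8)
  FIFO total faults: 8
--- LRU ---
  step 0: ref 3 -> FAULT, frames=[3,-] (faults so far: 1)
  step 1: ref 7 -> FAULT, frames=[3,7] (faults so far: 2)
  step 2: ref 6 -> FAULT, evict 3, frames=[6,7] (faults so far: 3)
  step 3: ref 5 -> FAULT, evict 7, frames=[6,5] (faults so far: 4)
  step 4: ref 1 -> FAULT, evict 6, frames=[1,5] (faults so far: 5)
  step 5: ref 6 -> FAULT, evict 5, frames=[1,6] (faults so far: 6)
  step 6: ref 6 -> HIT, frames=[1,6] (faults so far: 6)
  step 7: ref 1 -> HIT, frames=[1,6] (faults so far: 6)
  step 8: ref 2 -> FAULT, evict 6, frames=[1,2] (faults so far: 7)
  step 9: ref 1 -> HIT, frames=[1,2] (faults so far: 7)
  LRU total faults: 7
--- Optimal ---
  step 0: ref 3 -> FAULT, frames=[3,-] (faults so far: 1)
  step 1: ref 7 -> FAULT, frames=[3,7] (faults so far: 2)
  step 2: ref 6 -> FAULT, evict 3, frames=[6,7] (faults so far: 3)
  step 3: ref 5 -> FAULT, evict 7, frames=[6,5] (faults so far: 4)
  step 4: ref 1 -> FAULT, evict 5, frames=[6,1] (faults so far: 5)
  step 5: ref 6 -> HIT, frames=[6,1] (faults so far: 5)
  step 6: ref 6 -> HIT, frames=[6,1] (faults so far: 5)
  step 7: ref 1 -> HIT, frames=[6,1] (faults so far: 5)
  step 8: ref 2 -> FAULT, evict 6, frames=[2,1] (faults so far: 6)
  step 9: ref 1 -> HIT, frames=[2,1] (faults so far: 6)
  Optimal total faults: 6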